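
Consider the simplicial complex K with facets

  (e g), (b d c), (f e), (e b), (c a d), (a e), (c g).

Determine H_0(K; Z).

We work with the vertex ordering a < b < c < d < e < f < g. The simplices of K, each written with vertices in increasing order, are:

  0-simplices (7): a, b, c, d, e, f, g
  1-simplices (10): ac, ad, ae, bc, bd, be, cd, cg, ef, eg
  2-simplices (2): acd, bcd

Hence C_0 ≅ Z^7, C_1 ≅ Z^10, C_2 ≅ Z^2.

Boundary ∂_1: C_1 → C_0 sends each edge [p,q] (with p < q) to q − p.
The 7×10 boundary matrix has rank 6 and Smith normal form diag(1,1,1,1,1,1).

∂_2: C_2 → C_1 acts by ∂[p,q,r] = [q,r] − [p,r] + [p,q]. For instance
  ∂acd = cd − ad + ac,
  ∂bcd = cd − bd + bc.
The resulting 10×2 matrix has rank 2, and its Smith normal form has invariant factors (1,1).

Reading off H_k = ker ∂_k / im ∂_{k+1}:

  H_0: rank C_0 − rank ∂_1 = 7 − 6 = 1, and the invariant factors of ∂_1 are all 1, so H_0 = Z.

H_0 = Z.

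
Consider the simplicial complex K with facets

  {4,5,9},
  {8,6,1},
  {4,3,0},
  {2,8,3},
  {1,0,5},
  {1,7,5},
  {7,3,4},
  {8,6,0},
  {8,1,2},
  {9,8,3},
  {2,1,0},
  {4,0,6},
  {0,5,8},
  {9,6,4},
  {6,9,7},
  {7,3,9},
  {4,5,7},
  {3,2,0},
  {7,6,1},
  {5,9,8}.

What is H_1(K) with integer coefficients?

H_1 = Z ⊕ Z/2.

Fix the vertex order 0 < 1 < 2 < 3 < 4 < 5 < 6 < 7 < 8 < 9 and write every simplex with vertices in increasing order. Then dim K = 2 and the simplices of K are:

  0-simplices (10): [0], [1], [2], [3], [4], [5], [6], [7], [8], [9]
  1-simplices (30): (30 of them)
  2-simplices (20): (20 of them)

giving chain groups C_0 ≅ Z^10, C_1 ≅ Z^30, C_2 ≅ Z^20.

The boundary map ∂_1: C_1 → C_0 maps an edge to its endpoints' difference, ∂[p,q] = q − p. For instance
  ∂[0,8] = [8] − [0].
As a 10×30 matrix over Z this has rank 9, with invariant factors (1,1,1,1,1,1,1,1,1).

∂_2: C_2 → C_1 sends each 2-simplex [p,q,r] to [q,r] − [p,r] + [p,q]. For instance
  ∂[5,8,9] = [8,9] − [5,9] + [5,8],
  ∂[3,4,7] = [4,7] − [3,7] + [3,4].
As a 30×20 matrix over Z this has rank 20, with invariant factors (1,1,1,1,1,1,1,1,1,1,1,1,1,1,1,1,1,1,1,2).

Computing H_k = (kernel of ∂_k) / (image of ∂_{k+1}):

  H_1: rank ker ∂_1 − rank ∂_2 = (30 − 9) − 20 = 1, and ∂_2 has invariant factor 2 > 1, so H_1 ≅ Z ⊕ Z/2.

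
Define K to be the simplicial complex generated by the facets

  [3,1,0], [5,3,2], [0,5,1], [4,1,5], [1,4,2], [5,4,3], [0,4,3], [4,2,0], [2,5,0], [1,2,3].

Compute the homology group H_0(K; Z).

H_0 ≅ Z.

Take the total order 0 < 1 < 2 < 3 < 4 < 5 on the vertex set. Then K (dimension 2) consists of the simplices:

  0-simplices (6): [0], [1], [2], [3], [4], [5]
  1-simplices (15): [0,1], [0,2], [0,3], [0,4], [0,5], [1,2], [1,3], [1,4], [1,5], [2,3], [2,4], [2,5], [3,4], [3,5], [4,5]
  2-simplices (10): [0,1,3], [0,1,5], [0,2,4], [0,2,5], [0,3,4], [1,2,3], [1,2,4], [1,4,5], [2,3,5], [3,4,5]

Hence C_0 ≅ Z^6, C_1 ≅ Z^15, C_2 ≅ Z^10.

The boundary map ∂_1: C_1 → C_0 maps an edge to its endpoints' difference, ∂[p,q] = q − p.
As a 6×15 matrix over Z this has rank 5, with invariant factors (1,1,1,1,1).

∂_2: C_2 → C_1 sends each 2-simplex [p,q,r] to [q,r] − [p,r] + [p,q]. For instance
  ∂[1,4,5] = [4,5] − [1,5] + [1,4],
  ∂[1,2,4] = [2,4] − [1,4] + [1,2].
This gives a 15×10 integer matrix of rank 10; reducing to Smith normal form yields diagonal entries (1,1,1,1,1,1,1,1,1,2).

From H_k ≅ ker(∂_k) / im(∂_{k+1}) we obtain:

  H_0: rank C_0 − rank ∂_1 = 6 − 5 = 1, and the invariant factors of ∂_1 are all 1, so H_0 ≅ Z.

(K is a triangulation of the real projective plane RP^2.)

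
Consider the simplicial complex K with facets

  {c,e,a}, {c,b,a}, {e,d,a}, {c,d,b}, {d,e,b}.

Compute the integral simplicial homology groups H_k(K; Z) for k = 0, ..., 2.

H_0 ≅ Z,  H_1 ≅ Z,  H_2 = 0.

Take the total order a < b < c < d < e on the vertex set. Then K (dimension 2) consists of the simplices:

  0-simplices (5): a, b, c, d, e
  1-simplices (10): ab, ac, ad, ae, bc, bd, be, cd, ce, de
  2-simplices (5): abc, ace, ade, bcd, bde

Hence C_0 ≅ Z^5, C_1 ≅ Z^10, C_2 ≅ Z^5.

Boundary ∂_1: C_1 → C_0 maps an edge to its endpoints' difference, ∂[p,q] = q − p.
As a 5×10 matrix over Z this has rank 4, with invariant factors (1,1,1,1).

Boundary ∂_2: C_2 → C_1 maps a triangle to the signed sum of its edges. For instance
  ∂bcd = cd − bd + bc,
  ∂bde = de − be + bd.
The 10×5 boundary matrix has rank 5 and Smith normal form diag(1,1,1,1,1).

Computing H_k = (kernel of ∂_k) / (image of ∂_{k+1}):

  H_0: rank C_0 − rank ∂_1 = 5 − 4 = 1, and the invariant factors of ∂_1 are all 1, so H_0 = Z.
  H_1: rank ker ∂_1 − rank ∂_2 = (10 − 4) − 5 = 1, and the invariant factors of ∂_2 are all 1, so H_1 = Z.
  H_2: rank ker ∂_2 − rank ∂_3 = (5 − 5) − 0 = 0, and there is no ∂_3, so H_2 = 0.

(K is a triangulation of the Möbius band.)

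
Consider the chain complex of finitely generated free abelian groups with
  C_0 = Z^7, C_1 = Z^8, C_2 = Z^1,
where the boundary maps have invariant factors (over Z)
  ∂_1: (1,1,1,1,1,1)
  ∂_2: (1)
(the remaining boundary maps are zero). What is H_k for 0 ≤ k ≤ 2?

H_0 = Z,  H_1 = Z,  H_2 = 0.

H_0: b_0 = 7 − 0 − 6 = 1; torsion from ∂_1 factors > 1: none. So H_0 = Z.
H_1: b_1 = 8 − 6 − 1 = 1; torsion from ∂_2 factors > 1: none. So H_1 = Z.
H_2: b_2 = 1 − 1 − 0 = 0; torsion from ∂_3 factors > 1: none. So H_2 = 0.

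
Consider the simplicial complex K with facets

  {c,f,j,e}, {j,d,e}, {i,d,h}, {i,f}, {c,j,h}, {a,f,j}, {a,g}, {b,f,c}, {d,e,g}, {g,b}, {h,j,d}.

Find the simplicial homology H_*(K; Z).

Order the vertices as a < b < c < d < e < f < g < h < i < j. Listing each simplex with vertices in this order, K has dimension 3 with simplices:

  0-simplices (10): a, b, c, d, e, f, g, h, i, j
  1-simplices (22): af, ag, aj, bc, bf, bg, ce, cf, ch, cj, de, dg, dh, di, dj, ef, eg, ej, fi, fj, hi, hj
  2-simplices (11): afj, bcf, cef, cej, cfj, chj, deg, dej, dhi, dhj, efj
  3-simplices (1): cefj

so the chain groups are C_0 ≅ Z^10, C_1 ≅ Z^22, C_2 ≅ Z^11, C_3 ≅ Z^1.

The boundary map ∂_1: C_1 → C_0 maps an edge to its endpoints' difference, ∂[p,q] = q − p. For instance
  ∂ce = e − c.
The resulting 10×22 matrix has rank 9, and its Smith normal form has invariant factors (1,1,1,1,1,1,1,1,1).

Boundary ∂_2: C_2 → C_1 acts by ∂[p,q,r] = [q,r] − [p,r] + [p,q]. For instance
  ∂bcf = cf − bf + bc,
  ∂dhi = hi − di + dh.
The resulting 22×11 matrix has rank 10, and its Smith normal form has invariant factors (1,1,1,1,1,1,1,1,1,1).

∂_3: C_3 → C_2 sends each 3-simplex σ to the alternating sum Σ_i (−1)^i (σ with its i-th vertex removed). For instance
  ∂cefj = efj − cfj + cej − cef.
This gives a 11×1 integer matrix of rank 1; reducing to Smith normal form yields diagonal entries (1).

From H_k ≅ ker(∂_k) / im(∂_{k+1}) we obtain:

  H_0: rank C_0 − rank ∂_1 = 10 − 9 = 1, and the invariant factors of ∂_1 are all 1, so H_0 ≅ Z.
  H_1: rank ker ∂_1 − rank ∂_2 = (22 − 9) − 10 = 3, and the invariant factors of ∂_2 are all 1, so H_1 ≅ Z^3.
  H_2: rank ker ∂_2 − rank ∂_3 = (11 − 10) − 1 = 0, and the invariant factors of ∂_3 are all 1, so H_2 ≅ 0.
  H_3: rank ker ∂_3 − rank ∂_4 = (1 − 1) − 0 = 0, and there is no ∂_4, so H_3 ≅ 0.

H_0 = Z,  H_1 = Z^3,  H_2 = 0,  H_3 = 0.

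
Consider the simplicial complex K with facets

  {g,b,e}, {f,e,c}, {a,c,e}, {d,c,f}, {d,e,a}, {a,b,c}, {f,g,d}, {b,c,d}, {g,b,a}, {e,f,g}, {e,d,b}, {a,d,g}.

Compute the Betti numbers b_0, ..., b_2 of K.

b_0 = 1, b_1 = 0, b_2 = 0.

Fix the vertex order a < b < c < d < e < f < g and write every simplex with vertices in increasing order. Then dim K = 2 and the simplices of K are:

  0-simplices (7): a, b, c, d, e, f, g
  1-simplices (18): ab, ac, ad, ae, ag, bc, bd, be, bg, cd, ce, cf, de, df, dg, ef, eg, fg
  2-simplices (12): abc, abg, ace, ade, adg, bcd, bde, beg, cdf, cef, dfg, efg

so the chain groups are C_0 ≅ Z^7, C_1 ≅ Z^18, C_2 ≅ Z^12.

Boundary ∂_1: C_1 → C_0 maps an edge to its endpoints' difference, ∂[p,q] = q − p. For instance
  ∂ac = c − a.
The resulting 7×18 matrix has rank 6, and its Smith normal form has invariant factors (1,1,1,1,1,1).

∂_2: C_2 → C_1 acts by ∂[p,q,r] = [q,r] − [p,r] + [p,q]. For instance
  ∂abc = bc − ac + ab,
  ∂beg = eg − bg + be.
As a 18×12 matrix over Z this has rank 12, with invariant factors (1,1,1,1,1,1,1,1,1,1,1,2).

Computing H_k = (kernel of ∂_k) / (image of ∂_{k+1}):

  H_0: rank C_0 − rank ∂_1 = 7 − 6 = 1, and the invariant factors of ∂_1 are all 1, so H_0 ≅ Z.
  H_1: rank ker ∂_1 − rank ∂_2 = (18 − 6) − 12 = 0, and ∂_2 has invariant factor 2 > 1, so H_1 ≅ Z/2.
  H_2: rank ker ∂_2 − rank ∂_3 = (12 − 12) − 0 = 0, and there is no ∂_3, so H_2 ≅ 0.

As a check, the Euler characteristic is 7 − 18 + 12 = 1, which agrees with 1 − 0 + 0 = 1.

Hence the Betti numbers are b_0 = 1, b_1 = 0, b_2 = 0.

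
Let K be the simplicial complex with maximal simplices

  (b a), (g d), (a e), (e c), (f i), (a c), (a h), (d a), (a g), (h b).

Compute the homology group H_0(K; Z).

H_0 ≅ Z^2.

Take the total order a < b < c < d < e < f < g < h < i on the vertex set. Then K (dimension 1) consists of the simplices:

  0-simplices (9): a, b, c, d, e, f, g, h, i
  1-simplices (10): ab, ac, ad, ae, ag, ah, bh, ce, dg, fi

Hence C_0 ≅ Z^9, C_1 ≅ Z^10.

The boundary map ∂_1: C_1 → C_0 maps an edge to its endpoints' difference, ∂[p,q] = q − p. For instance
  ∂ah = h − a.
The 9×10 boundary matrix has rank 7 and Smith normal form diag(1,1,1,1,1,1,1).

Reading off H_k = ker ∂_k / im ∂_{k+1}:

  H_0: rank C_0 − rank ∂_1 = 9 − 7 = 2, and the invariant factors of ∂_1 are all 1, so H_0 = Z^2.

(K is a triangulation of the disjoint union of a wedge of 3 circles and the 1-simplex.)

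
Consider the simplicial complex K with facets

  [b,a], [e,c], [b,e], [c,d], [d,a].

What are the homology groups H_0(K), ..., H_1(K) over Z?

H_0 = Z,  H_1 = Z.

We work with the vertex ordering a < b < c < d < e. The simplices of K, each written with vertices in increasing order, are:

  0-simplices (5): a, b, c, d, e
  1-simplices (5): ab, ad, be, cd, ce

so the chain groups are C_0 ≅ Z^5, C_1 ≅ Z^5.

Boundary ∂_1: C_1 → C_0 sends each edge [p,q] (with p < q) to q − p. For instance
  ∂ad = d − a.
As a 5×5 matrix over Z this has rank 4, with invariant factors (1,1,1,1).

From H_k ≅ ker(∂_k) / im(∂_{k+1}) we obtain:

  H_0: rank C_0 − rank ∂_1 = 5 − 4 = 1, and the invariant factors of ∂_1 are all 1, so H_0 = Z.
  H_1: rank ker ∂_1 − rank ∂_2 = (5 − 4) − 0 = 1, and there is no ∂_2, so H_1 = Z.

As a check, the Euler characteristic is 5 − 5 = 0, which agrees with 1 − 1 = 0.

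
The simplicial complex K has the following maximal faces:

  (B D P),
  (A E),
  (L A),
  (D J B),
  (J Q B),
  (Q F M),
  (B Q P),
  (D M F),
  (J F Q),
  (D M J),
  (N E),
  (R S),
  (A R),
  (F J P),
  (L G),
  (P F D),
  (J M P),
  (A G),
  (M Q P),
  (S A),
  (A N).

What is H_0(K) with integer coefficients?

H_0 = Z^2.

Order the vertices as A < B < D < E < F < G < J < L < M < N < P < Q < R < S. Listing each simplex with vertices in this order, K has dimension 2 with simplices:

  0-simplices (14): A, B, D, E, F, G, J, L, M, N, P, Q, R, S
  1-simplices (27): AE, AG, AL, AN, AR, AS, BD, BJ, BP, BQ, DF, DJ, DM, DP, EN, FJ, FM, FP, FQ, GL, JM, JP, JQ, MP, MQ, PQ, RS
  2-simplices (12): BDJ, BDP, BJQ, BPQ, DFM, DFP, DJM, FJP, FJQ, FMQ, JMP, MPQ

Hence C_0 ≅ Z^14, C_1 ≅ Z^27, C_2 ≅ Z^12.

∂_1: C_1 → C_0 is given by ∂[p,q] = [q] − [p]. For instance
  ∂JQ = Q − J.
The resulting 14×27 matrix has rank 12, and its Smith normal form has invariant factors (1,1,1,1,1,1,1,1,1,1,1,1).

Boundary ∂_2: C_2 → C_1 acts by ∂[p,q,r] = [q,r] − [p,r] + [p,q]. For instance
  ∂JMP = MP − JP + JM,
  ∂BPQ = PQ − BQ + BP.
This gives a 27×12 integer matrix of rank 12; reducing to Smith normal form yields diagonal entries (1,1,1,1,1,1,1,1,1,1,1,2).

From H_k ≅ ker(∂_k) / im(∂_{k+1}) we obtain:

  H_0: rank C_0 − rank ∂_1 = 14 − 12 = 2, and the invariant factors of ∂_1 are all 1, so H_0 ≅ Z^2.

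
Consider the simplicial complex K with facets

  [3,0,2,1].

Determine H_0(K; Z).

K has 4 vertices, 6 edges, 4 triangles, 1 3-simplex.
rank ∂_0 = 0, rank ∂_1 = 3 ⇒ b_0 = 4 − 0 − 3 = 1; all invariant factors of ∂_1 are 1 so no torsion. So H_0 ≅ Z.

H_0 = Z.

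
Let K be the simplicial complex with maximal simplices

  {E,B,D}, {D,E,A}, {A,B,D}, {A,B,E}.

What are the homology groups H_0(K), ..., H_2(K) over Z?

H_0 = Z,  H_1 = 0,  H_2 = Z.

We work with the vertex ordering A < B < D < E. The simplices of K, each written with vertices in increasing order, are:

  0-simplices (4): A, B, D, E
  1-simplices (6): AB, AD, AE, BD, BE, DE
  2-simplices (4): ABD, ABE, ADE, BDE

so the chain groups are C_0 ≅ Z^4, C_1 ≅ Z^6, C_2 ≅ Z^4.

Boundary ∂_1: C_1 → C_0 is given by ∂[p,q] = [q] − [p].
The resulting 4×6 matrix has rank 3, and its Smith normal form has invariant factors (1,1,1).

∂_2: C_2 → C_1 maps a triangle to the signed sum of its edges. For instance
  ∂BDE = DE − BE + BD,
  ∂ABE = BE − AE + AB.
The 6×4 boundary matrix has rank 3 and Smith normal form diag(1,1,1).

Now H_k = ker ∂_k / im ∂_{k+1}, so:

  H_0: rank C_0 − rank ∂_1 = 4 − 3 = 1, and the invariant factors of ∂_1 are all 1, so H_0 = Z.
  H_1: rank ker ∂_1 − rank ∂_2 = (6 − 3) − 3 = 0, and the invariant factors of ∂_2 are all 1, so H_1 = 0.
  H_2: rank ker ∂_2 − rank ∂_3 = (4 − 3) − 0 = 1, and there is no ∂_3, so H_2 = Z.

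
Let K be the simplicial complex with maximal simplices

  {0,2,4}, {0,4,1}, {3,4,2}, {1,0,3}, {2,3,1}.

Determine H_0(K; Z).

Take the total order 0 < 1 < 2 < 3 < 4 on the vertex set. Then K (dimension 2) consists of the simplices:

  0-simplices (5): [0], [1], [2], [3], [4]
  1-simplices (10): [0,1], [0,2], [0,3], [0,4], [1,2], [1,3], [1,4], [2,3], [2,4], [3,4]
  2-simplices (5): [0,1,3], [0,1,4], [0,2,4], [1,2,3], [2,3,4]

giving chain groups C_0 ≅ Z^5, C_1 ≅ Z^10, C_2 ≅ Z^5.

∂_1: C_1 → C_0 is given by ∂[p,q] = [q] − [p]. For instance
  ∂[0,1] = [1] − [0].
This gives a 5×10 integer matrix of rank 4; reducing to Smith normal form yields diagonal entries (1,1,1,1).

∂_2: C_2 → C_1 maps a triangle to the signed sum of its edges. For instance
  ∂[0,1,3] = [1,3] − [0,3] + [0,1],
  ∂[0,2,4] = [2,4] − [0,4] + [0,2].
This gives a 10×5 integer matrix of rank 5; reducing to Smith normal form yields diagonal entries (1,1,1,1,1).

Reading off H_k = ker ∂_k / im ∂_{k+1}:

  H_0: rank C_0 − rank ∂_1 = 5 − 4 = 1, and the invariant factors of ∂_1 are all 1, so H_0 = Z.

(K is a triangulation of the Möbius band.)

H_0 ≅ Z.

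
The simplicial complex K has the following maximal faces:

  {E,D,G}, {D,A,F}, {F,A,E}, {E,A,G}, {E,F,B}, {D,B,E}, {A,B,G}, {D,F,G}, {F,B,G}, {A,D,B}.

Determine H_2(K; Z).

Fix the vertex order A < B < D < E < F < G and write every simplex with vertices in increasing order. Then dim K = 2 and the simplices of K are:

  0-simplices (6): A, B, D, E, F, G
  1-simplices (15): AB, AD, AE, AF, AG, BD, BE, BF, BG, DE, DF, DG, EF, EG, FG
  2-simplices (10): ABD, ABG, ADF, AEF, AEG, BDE, BEF, BFG, DEG, DFG

Hence C_0 ≅ Z^6, C_1 ≅ Z^15, C_2 ≅ Z^10.

The boundary map ∂_1: C_1 → C_0 sends each edge [p,q] (with p < q) to q − p. For instance
  ∂DF = F − D.
The resulting 6×15 matrix has rank 5, and its Smith normal form has invariant factors (1,1,1,1,1).

The boundary map ∂_2: C_2 → C_1 acts by ∂[p,q,r] = [q,r] − [p,r] + [p,q]. For instance
  ∂BDE = DE − BE + BD,
  ∂AEG = EG − AG + AE.
The 15×10 boundary matrix has rank 10 and Smith normal form diag(1,1,1,1,1,1,1,1,1,2).

Now H_k = ker ∂_k / im ∂_{k+1}, so:

  H_2: rank ker ∂_2 − rank ∂_3 = (10 − 10) − 0 = 0, and there is no ∂_3, so H_2 ≅ 0.

(K is a triangulation of the real projective plane RP^2.)

H_2 ≅ 0.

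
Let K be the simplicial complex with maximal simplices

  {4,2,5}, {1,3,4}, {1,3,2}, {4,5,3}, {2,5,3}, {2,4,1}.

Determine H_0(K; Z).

H_0 ≅ Z.

Take the total order 1 < 2 < 3 < 4 < 5 on the vertex set. Then K (dimension 2) consists of the simplices:

  0-simplices (5): [1], [2], [3], [4], [5]
  1-simplices (9): [1,2], [1,3], [1,4], [2,3], [2,4], [2,5], [3,4], [3,5], [4,5]
  2-simplices (6): [1,2,3], [1,2,4], [1,3,4], [2,3,5], [2,4,5], [3,4,5]

Hence C_0 ≅ Z^5, C_1 ≅ Z^9, C_2 ≅ Z^6.

The boundary map ∂_1: C_1 → C_0 is given by ∂[p,q] = [q] − [p].
As a 5×9 matrix over Z this has rank 4, with invariant factors (1,1,1,1).

The boundary map ∂_2: C_2 → C_1 maps a triangle to the signed sum of its edges. For instance
  ∂[2,4,5] = [4,5] − [2,5] + [2,4],
  ∂[2,3,5] = [3,5] − [2,5] + [2,3].
The resulting 9×6 matrix has rank 5, and its Smith normal form has invariant factors (1,1,1,1,1).

Reading off H_k = ker ∂_k / im ∂_{k+1}:

  H_0: rank C_0 − rank ∂_1 = 5 − 4 = 1, and the invariant factors of ∂_1 are all 1, so H_0 ≅ Z.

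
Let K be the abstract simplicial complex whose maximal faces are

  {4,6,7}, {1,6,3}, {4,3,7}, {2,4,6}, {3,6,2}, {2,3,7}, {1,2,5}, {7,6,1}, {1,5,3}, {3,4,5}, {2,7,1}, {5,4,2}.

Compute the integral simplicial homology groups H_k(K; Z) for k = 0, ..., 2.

H_0 = Z,  H_1 = Z/2Z,  H_2 = 0.

Fix the vertex order 1 < 2 < 3 < 4 < 5 < 6 < 7 and write every simplex with vertices in increasing order. Then dim K = 2 and the simplices of K are:

  0-simplices (7): [1], [2], [3], [4], [5], [6], [7]
  1-simplices (18): [1,2], [1,3], [1,5], [1,6], [1,7], [2,3], [2,4], [2,5], [2,6], [2,7], [3,4], [3,5], [3,6], [3,7], [4,5], [4,6], [4,7], [6,7]
  2-simplices (12): [1,2,5], [1,2,7], [1,3,5], [1,3,6], [1,6,7], [2,3,6], [2,3,7], [2,4,5], [2,4,6], [3,4,5], [3,4,7], [4,6,7]

Hence C_0 ≅ Z^7, C_1 ≅ Z^18, C_2 ≅ Z^12.

Boundary ∂_1: C_1 → C_0 is given by ∂[p,q] = [q] − [p].
The resulting 7×18 matrix has rank 6, and its Smith normal form has invariant factors (1,1,1,1,1,1).

∂_2: C_2 → C_1 sends each 2-simplex [p,q,r] to [q,r] − [p,r] + [p,q]. For instance
  ∂[1,2,5] = [2,5] − [1,5] + [1,2],
  ∂[2,4,5] = [4,5] − [2,5] + [2,4].
The 18×12 boundary matrix has rank 12 and Smith normal form diag(1,1,1,1,1,1,1,1,1,1,1,2).

Computing H_k = (kernel of ∂_k) / (image of ∂_{k+1}):

  H_0: rank C_0 − rank ∂_1 = 7 − 6 = 1, and the invariant factors of ∂_1 are all 1, so H_0 = Z.
  H_1: rank ker ∂_1 − rank ∂_2 = (18 − 6) − 12 = 0, and ∂_2 has invariant factor 2 > 1, so H_1 = Z/2Z.
  H_2: rank ker ∂_2 − rank ∂_3 = (12 − 12) − 0 = 0, and there is no ∂_3, so H_2 = 0.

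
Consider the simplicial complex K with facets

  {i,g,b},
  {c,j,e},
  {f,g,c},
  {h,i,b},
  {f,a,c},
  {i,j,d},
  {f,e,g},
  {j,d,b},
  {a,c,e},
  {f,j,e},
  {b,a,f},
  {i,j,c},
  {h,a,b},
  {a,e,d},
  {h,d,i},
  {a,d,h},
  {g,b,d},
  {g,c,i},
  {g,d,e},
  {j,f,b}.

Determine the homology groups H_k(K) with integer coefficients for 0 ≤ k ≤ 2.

Take the total order a < b < c < d < e < f < g < h < i < j on the vertex set. Then K (dimension 2) consists of the simplices:

  0-simplices (10): a, b, c, d, e, f, g, h, i, j
  1-simplices (30): ab, ac, ad, ae, af, ah, bd, bf, bg, bh, bi, bj, ce, cf, cg, ci, cj, de, dg, dh, di, dj, ef, eg, ej, fg, fj, gi, hi, ij
  2-simplices (20): abf, abh, ace, acf, ade, adh, bdg, bdj, bfj, bgi, bhi, cej, cfg, cgi, cij, deg, dhi, dij, efg, efj

giving chain groups C_0 ≅ Z^10, C_1 ≅ Z^30, C_2 ≅ Z^20.

Boundary ∂_1: C_1 → C_0 maps an edge to its endpoints' difference, ∂[p,q] = q − p. For instance
  ∂fg = g − f.
As a 10×30 matrix over Z this has rank 9, with invariant factors (1,1,1,1,1,1,1,1,1).

∂_2: C_2 → C_1 acts by ∂[p,q,r] = [q,r] − [p,r] + [p,q]. For instance
  ∂abf = bf − af + ab,
  ∂cej = ej − cj + ce.
The resulting 30×20 matrix has rank 20, and its Smith normal form has invariant factors (1,1,1,1,1,1,1,1,1,1,1,1,1,1,1,1,1,1,1,2).

From H_k ≅ ker(∂_k) / im(∂_{k+1}) we obtain:

  H_0: rank C_0 − rank ∂_1 = 10 − 9 = 1, and the invariant factors of ∂_1 are all 1, so H_0 ≅ Z.
  H_1: rank ker ∂_1 − rank ∂_2 = (30 − 9) − 20 = 1, and ∂_2 has invariant factor 2 > 1, so H_1 ≅ Z ⊕ Z_2.
  H_2: rank ker ∂_2 − rank ∂_3 = (20 − 20) − 0 = 0, and there is no ∂_3, so H_2 ≅ 0.

As a check, the Euler characteristic is 10 − 30 + 20 = 0, which agrees with 1 − 1 + 0 = 0.

H_0 ≅ Z,  H_1 ≅ Z ⊕ Z_2,  H_2 = 0.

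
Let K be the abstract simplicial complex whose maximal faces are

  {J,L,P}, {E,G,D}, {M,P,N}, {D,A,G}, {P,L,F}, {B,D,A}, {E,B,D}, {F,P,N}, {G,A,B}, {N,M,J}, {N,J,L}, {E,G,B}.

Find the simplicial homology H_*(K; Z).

H_0 ≅ Z^2,  H_1 ≅ Z,  H_2 ≅ Z.

Order the vertices as A < B < D < E < F < G < J < L < M < N < P. Listing each simplex with vertices in this order, K has dimension 2 with simplices:

  0-simplices (11): A, B, D, E, F, G, J, L, M, N, P
  1-simplices (21): AB, AD, AG, BD, BE, BG, DE, DG, EG, FL, FN, FP, JL, JM, JN, JP, LN, LP, MN, MP, NP
  2-simplices (12): ABD, ABG, ADG, BDE, BEG, DEG, FLP, FNP, JLN, JLP, JMN, MNP

giving chain groups C_0 ≅ Z^11, C_1 ≅ Z^21, C_2 ≅ Z^12.

Boundary ∂_1: C_1 → C_0 sends each edge [p,q] (with p < q) to q − p. For instance
  ∂EG = G − E.
The 11×21 boundary matrix has rank 9 and Smith normal form diag(1,1,1,1,1,1,1,1,1).

The boundary map ∂_2: C_2 → C_1 sends each 2-simplex [p,q,r] to [q,r] − [p,r] + [p,q]. For instance
  ∂ABG = BG − AG + AB,
  ∂ABD = BD − AD + AB.
The resulting 21×12 matrix has rank 11, and its Smith normal form has invariant factors (1,1,1,1,1,1,1,1,1,1,1).

Now H_k = ker ∂_k / im ∂_{k+1}, so:

  H_0: rank C_0 − rank ∂_1 = 11 − 9 = 2, and the invariant factors of ∂_1 are all 1, so H_0 ≅ Z^2.
  H_1: rank ker ∂_1 − rank ∂_2 = (21 − 9) − 11 = 1, and the invariant factors of ∂_2 are all 1, so H_1 ≅ Z.
  H_2: rank ker ∂_2 − rank ∂_3 = (12 − 11) − 0 = 1, and there is no ∂_3, so H_2 ≅ Z.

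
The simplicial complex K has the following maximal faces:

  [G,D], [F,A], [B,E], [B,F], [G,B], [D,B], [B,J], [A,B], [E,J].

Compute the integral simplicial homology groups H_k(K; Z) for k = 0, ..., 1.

We work with the vertex ordering A < B < D < E < F < G < J. The simplices of K, each written with vertices in increasing order, are:

  0-simplices (7): A, B, D, E, F, G, J
  1-simplices (9): AB, AF, BD, BE, BF, BG, BJ, DG, EJ

so the chain groups are C_0 ≅ Z^7, C_1 ≅ Z^9.

∂_1: C_1 → C_0 maps an edge to its endpoints' difference, ∂[p,q] = q − p. For instance
  ∂EJ = J − E.
This gives a 7×9 integer matrix of rank 6; reducing to Smith normal form yields diagonal entries (1,1,1,1,1,1).

Now H_k = ker ∂_k / im ∂_{k+1}, so:

  H_0: rank C_0 − rank ∂_1 = 7 − 6 = 1, and the invariant factors of ∂_1 are all 1, so H_0 = Z.
  H_1: rank ker ∂_1 − rank ∂_2 = (9 − 6) − 0 = 3, and there is no ∂_2, so H_1 = Z^3.

H_0 = Z,  H_1 = Z^3.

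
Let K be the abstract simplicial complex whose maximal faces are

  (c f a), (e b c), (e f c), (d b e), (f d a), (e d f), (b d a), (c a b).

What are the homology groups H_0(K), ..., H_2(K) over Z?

Take the total order a < b < c < d < e < f on the vertex set. Then K (dimension 2) consists of the simplices:

  0-simplices (6): a, b, c, d, e, f
  1-simplices (12): ab, ac, ad, af, bc, bd, be, ce, cf, de, df, ef
  2-simplices (8): abc, abd, acf, adf, bce, bde, cef, def

giving chain groups C_0 ≅ Z^6, C_1 ≅ Z^12, C_2 ≅ Z^8.

The boundary map ∂_1: C_1 → C_0 sends each edge [p,q] (with p < q) to q − p.
The resulting 6×12 matrix has rank 5, and its Smith normal form has invariant factors (1,1,1,1,1).

Boundary ∂_2: C_2 → C_1 acts by ∂[p,q,r] = [q,r] − [p,r] + [p,q]. For instance
  ∂abd = bd − ad + ab,
  ∂adf = df − af + ad.
The resulting 12×8 matrix has rank 7, and its Smith normal form has invariant factors (1,1,1,1,1,1,1).

From H_k ≅ ker(∂_k) / im(∂_{k+1}) we obtain:

  H_0: rank C_0 − rank ∂_1 = 6 − 5 = 1, and the invariant factors of ∂_1 are all 1, so H_0 = Z.
  H_1: rank ker ∂_1 − rank ∂_2 = (12 − 5) − 7 = 0, and the invariant factors of ∂_2 are all 1, so H_1 = 0.
  H_2: rank ker ∂_2 − rank ∂_3 = (8 − 7) − 0 = 1, and there is no ∂_3, so H_2 = Z.

H_0 = Z,  H_1 = 0,  H_2 = Z.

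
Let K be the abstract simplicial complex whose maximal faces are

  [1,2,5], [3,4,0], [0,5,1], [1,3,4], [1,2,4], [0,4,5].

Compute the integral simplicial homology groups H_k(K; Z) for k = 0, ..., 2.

We work with the vertex ordering 0 < 1 < 2 < 3 < 4 < 5. The simplices of K, each written with vertices in increasing order, are:

  0-simplices (6): [0], [1], [2], [3], [4], [5]
  1-simplices (12): [0,1], [0,3], [0,4], [0,5], [1,2], [1,3], [1,4], [1,5], [2,4], [2,5], [3,4], [4,5]
  2-simplices (6): [0,1,5], [0,3,4], [0,4,5], [1,2,4], [1,2,5], [1,3,4]

Hence C_0 ≅ Z^6, C_1 ≅ Z^12, C_2 ≅ Z^6.

∂_1: C_1 → C_0 maps an edge to its endpoints' difference, ∂[p,q] = q − p.
The resulting 6×12 matrix has rank 5, and its Smith normal form has invariant factors (1,1,1,1,1).

∂_2: C_2 → C_1 acts by ∂[p,q,r] = [q,r] − [p,r] + [p,q]. For instance
  ∂[1,2,4] = [2,4] − [1,4] + [1,2],
  ∂[0,1,5] = [1,5] − [0,5] + [0,1].
The 12×6 boundary matrix has rank 6 and Smith normal form diag(1,1,1,1,1,1).

Now H_k = ker ∂_k / im ∂_{k+1}, so:

  H_0: rank C_0 − rank ∂_1 = 6 − 5 = 1, and the invariant factors of ∂_1 are all 1, so H_0 = Z.
  H_1: rank ker ∂_1 − rank ∂_2 = (12 − 5) − 6 = 1, and the invariant factors of ∂_2 are all 1, so H_1 = Z.
  H_2: rank ker ∂_2 − rank ∂_3 = (6 − 6) − 0 = 0, and there is no ∂_3, so H_2 = 0.

As a check, the Euler characteristic is 6 − 12 + 6 = 0, which agrees with 1 − 1 + 0 = 0.
(K is a triangulation of the cylinder S^1 x I.)

H_0 = Z,  H_1 = Z,  H_2 = 0.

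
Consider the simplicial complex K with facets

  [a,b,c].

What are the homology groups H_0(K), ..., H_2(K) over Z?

H_0 = Z,  H_1 = 0,  H_2 = 0.

We work with the vertex ordering a < b < c. The simplices of K, each written with vertices in increasing order, are:

  0-simplices (3): a, b, c
  1-simplices (3): ab, ac, bc
  2-simplices (1): abc

so the chain groups are C_0 ≅ Z^3, C_1 ≅ Z^3, C_2 ≅ Z^1.

Boundary ∂_1: C_1 → C_0 is given by ∂[p,q] = [q] − [p].
This gives a 3×3 integer matrix of rank 2; reducing to Smith normal form yields diagonal entries (1,1).

Boundary ∂_2: C_2 → C_1 acts by ∂[p,q,r] = [q,r] − [p,r] + [p,q]. For instance
  ∂abc = bc − ac + ab.
The resulting 3×1 matrix has rank 1, and its Smith normal form has invariant factors (1).

Reading off H_k = ker ∂_k / im ∂_{k+1}:

  H_0: rank C_0 − rank ∂_1 = 3 − 2 = 1, and the invariant factors of ∂_1 are all 1, so H_0 ≅ Z.
  H_1: rank ker ∂_1 − rank ∂_2 = (3 − 2) − 1 = 0, and the invariant factors of ∂_2 are all 1, so H_1 ≅ 0.
  H_2: rank ker ∂_2 − rank ∂_3 = (1 − 1) − 0 = 0, and there is no ∂_3, so H_2 ≅ 0.

As a check, the Euler characteristic is 3 − 3 + 1 = 1, which agrees with 1 − 0 + 0 = 1.
(K is a triangulation of the 2-simplex.)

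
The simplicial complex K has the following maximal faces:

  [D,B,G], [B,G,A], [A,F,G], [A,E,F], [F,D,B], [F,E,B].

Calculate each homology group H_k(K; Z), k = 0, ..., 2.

H_0 = Z,  H_1 = Z,  H_2 = 0.

Order the vertices as A < B < D < E < F < G. Listing each simplex with vertices in this order, K has dimension 2 with simplices:

  0-simplices (6): A, B, D, E, F, G
  1-simplices (12): AB, AE, AF, AG, BD, BE, BF, BG, DF, DG, EF, FG
  2-simplices (6): ABG, AEF, AFG, BDF, BDG, BEF

Hence C_0 ≅ Z^6, C_1 ≅ Z^12, C_2 ≅ Z^6.

The boundary map ∂_1: C_1 → C_0 sends each edge [p,q] (with p < q) to q − p.
This gives a 6×12 integer matrix of rank 5; reducing to Smith normal form yields diagonal entries (1,1,1,1,1).

The boundary map ∂_2: C_2 → C_1 maps a triangle to the signed sum of its edges. For instance
  ∂BDF = DF − BF + BD,
  ∂AFG = FG − AG + AF.
The 12×6 boundary matrix has rank 6 and Smith normal form diag(1,1,1,1,1,1).

Now H_k = ker ∂_k / im ∂_{k+1}, so:

  H_0: rank C_0 − rank ∂_1 = 6 − 5 = 1, and the invariant factors of ∂_1 are all 1, so H_0 ≅ Z.
  H_1: rank ker ∂_1 − rank ∂_2 = (12 − 5) − 6 = 1, and the invariant factors of ∂_2 are all 1, so H_1 ≅ Z.
  H_2: rank ker ∂_2 − rank ∂_3 = (6 − 6) − 0 = 0, and there is no ∂_3, so H_2 ≅ 0.

As a check, the Euler characteristic is 6 − 12 + 6 = 0, which agrees with 1 − 1 + 0 = 0.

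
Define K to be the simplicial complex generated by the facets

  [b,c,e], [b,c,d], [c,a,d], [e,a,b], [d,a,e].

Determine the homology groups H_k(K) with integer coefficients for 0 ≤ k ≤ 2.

Take the total order a < b < c < d < e on the vertex set. Then K (dimension 2) consists of the simplices:

  0-simplices (5): a, b, c, d, e
  1-simplices (10): ab, ac, ad, ae, bc, bd, be, cd, ce, de
  2-simplices (5): abe, acd, ade, bcd, bce

giving chain groups C_0 ≅ Z^5, C_1 ≅ Z^10, C_2 ≅ Z^5.

The boundary map ∂_1: C_1 → C_0 is given by ∂[p,q] = [q] − [p].
The resulting 5×10 matrix has rank 4, and its Smith normal form has invariant factors (1,1,1,1).

Boundary ∂_2: C_2 → C_1 sends each 2-simplex [p,q,r] to [q,r] − [p,r] + [p,q]. For instance
  ∂acd = cd − ad + ac,
  ∂bcd = cd − bd + bc.
The 10×5 boundary matrix has rank 5 and Smith normal form diag(1,1,1,1,1).

Now H_k = ker ∂_k / im ∂_{k+1}, so:

  H_0: rank C_0 − rank ∂_1 = 5 − 4 = 1, and the invariant factors of ∂_1 are all 1, so H_0 ≅ Z.
  H_1: rank ker ∂_1 − rank ∂_2 = (10 − 4) − 5 = 1, and the invariant factors of ∂_2 are all 1, so H_1 ≅ Z.
  H_2: rank ker ∂_2 − rank ∂_3 = (5 − 5) − 0 = 0, and there is no ∂_3, so H_2 ≅ 0.

As a check, the Euler characteristic is 5 − 10 + 5 = 0, which agrees with 1 − 1 + 0 = 0.

H_0 = Z,  H_1 = Z,  H_2 = 0.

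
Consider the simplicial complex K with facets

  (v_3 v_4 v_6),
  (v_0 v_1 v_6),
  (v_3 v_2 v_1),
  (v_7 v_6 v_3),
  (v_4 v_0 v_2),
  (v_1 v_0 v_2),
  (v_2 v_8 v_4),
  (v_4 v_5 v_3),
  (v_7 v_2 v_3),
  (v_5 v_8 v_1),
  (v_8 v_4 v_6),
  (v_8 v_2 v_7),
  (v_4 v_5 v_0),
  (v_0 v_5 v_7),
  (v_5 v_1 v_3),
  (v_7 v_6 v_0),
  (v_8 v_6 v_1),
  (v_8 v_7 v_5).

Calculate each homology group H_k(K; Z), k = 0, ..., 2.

H_0 ≅ Z,  H_1 ≅ Z^2,  H_2 ≅ Z.

Order the vertices as v_0 < v_1 < v_2 < v_3 < v_4 < v_5 < v_6 < v_7 < v_8. Listing each simplex with vertices in this order, K has dimension 2 with simplices:

  0-simplices (9): [v_0], [v_1], [v_2], [v_3], [v_4], [v_5], [v_6], [v_7], [v_8]
  1-simplices (27): (27 of them)
  2-simplices (18): (18 of them)

giving chain groups C_0 ≅ Z^9, C_1 ≅ Z^27, C_2 ≅ Z^18.

The boundary map ∂_1: C_1 → C_0 is given by ∂[p,q] = [q] − [p]. For instance
  ∂[v_1,v_5] = [v_5] − [v_1].
The resulting 9×27 matrix has rank 8, and its Smith normal form has invariant factors (1,1,1,1,1,1,1,1).

Boundary ∂_2: C_2 → C_1 sends each 2-simplex [p,q,r] to [q,r] − [p,r] + [p,q]. For instance
  ∂[v_1,v_5,v_8] = [v_5,v_8] − [v_1,v_8] + [v_1,v_5],
  ∂[v_3,v_6,v_7] = [v_6,v_7] − [v_3,v_7] + [v_3,v_6].
This gives a 27×18 integer matrix of rank 17; reducing to Smith normal form yields diagonal entries (1,1,1,1,1,1,1,1,1,1,1,1,1,1,1,1,1).

Now H_k = ker ∂_k / im ∂_{k+1}, so:

  H_0: rank C_0 − rank ∂_1 = 9 − 8 = 1, and the invariant factors of ∂_1 are all 1, so H_0 ≅ Z.
  H_1: rank ker ∂_1 − rank ∂_2 = (27 − 8) − 17 = 2, and the invariant factors of ∂_2 are all 1, so H_1 ≅ Z^2.
  H_2: rank ker ∂_2 − rank ∂_3 = (18 − 17) − 0 = 1, and there is no ∂_3, so H_2 ≅ Z.

As a check, the Euler characteristic is 9 − 27 + 18 = 0, which agrees with 1 − 2 + 1 = 0.
(K is a triangulation of the torus T^2.)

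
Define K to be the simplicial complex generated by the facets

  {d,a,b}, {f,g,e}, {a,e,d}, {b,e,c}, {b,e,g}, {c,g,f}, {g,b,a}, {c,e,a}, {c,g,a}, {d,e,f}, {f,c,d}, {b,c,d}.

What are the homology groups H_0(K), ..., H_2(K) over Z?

H_0 ≅ Z,  H_1 ≅ Z/2,  H_2 = 0.

We work with the vertex ordering a < b < c < d < e < f < g. The simplices of K, each written with vertices in increasing order, are:

  0-simplices (7): a, b, c, d, e, f, g
  1-simplices (18): ab, ac, ad, ae, ag, bc, bd, be, bg, cd, ce, cf, cg, de, df, ef, eg, fg
  2-simplices (12): abd, abg, ace, acg, ade, bcd, bce, beg, cdf, cfg, def, efg

Hence C_0 ≅ Z^7, C_1 ≅ Z^18, C_2 ≅ Z^12.

∂_1: C_1 → C_0 is given by ∂[p,q] = [q] − [p].
This gives a 7×18 integer matrix of rank 6; reducing to Smith normal form yields diagonal entries (1,1,1,1,1,1).

∂_2: C_2 → C_1 acts by ∂[p,q,r] = [q,r] − [p,r] + [p,q]. For instance
  ∂ace = ce − ae + ac,
  ∂cdf = df − cf + cd.
As a 18×12 matrix over Z this has rank 12, with invariant factors (1,1,1,1,1,1,1,1,1,1,1,2).

Now H_k = ker ∂_k / im ∂_{k+1}, so:

  H_0: rank C_0 − rank ∂_1 = 7 − 6 = 1, and the invariant factors of ∂_1 are all 1, so H_0 = Z.
  H_1: rank ker ∂_1 − rank ∂_2 = (18 − 6) − 12 = 0, and ∂_2 has invariant factor 2 > 1, so H_1 = Z/2.
  H_2: rank ker ∂_2 − rank ∂_3 = (12 − 12) − 0 = 0, and there is no ∂_3, so H_2 = 0.

As a check, the Euler characteristic is 7 − 18 + 12 = 1, which agrees with 1 − 0 + 0 = 1.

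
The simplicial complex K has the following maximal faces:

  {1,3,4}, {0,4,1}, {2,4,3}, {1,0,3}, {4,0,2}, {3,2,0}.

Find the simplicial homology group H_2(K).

Order the vertices as 0 < 1 < 2 < 3 < 4. Listing each simplex with vertices in this order, K has dimension 2 with simplices:

  0-simplices (5): [0], [1], [2], [3], [4]
  1-simplices (9): [0,1], [0,2], [0,3], [0,4], [1,3], [1,4], [2,3], [2,4], [3,4]
  2-simplices (6): [0,1,3], [0,1,4], [0,2,3], [0,2,4], [1,3,4], [2,3,4]

so the chain groups are C_0 ≅ Z^5, C_1 ≅ Z^9, C_2 ≅ Z^6.

∂_1: C_1 → C_0 sends each edge [p,q] (with p < q) to q − p. For instance
  ∂[0,3] = [3] − [0].
This gives a 5×9 integer matrix of rank 4; reducing to Smith normal form yields diagonal entries (1,1,1,1).

Boundary ∂_2: C_2 → C_1 sends each 2-simplex [p,q,r] to [q,r] − [p,r] + [p,q]. For instance
  ∂[1,3,4] = [3,4] − [1,4] + [1,3],
  ∂[0,1,3] = [1,3] − [0,3] + [0,1].
The 9×6 boundary matrix has rank 5 and Smith normal form diag(1,1,1,1,1).

From H_k ≅ ker(∂_k) / im(∂_{k+1}) we obtain:

  H_2: rank ker ∂_2 − rank ∂_3 = (6 − 5) − 0 = 1, and there is no ∂_3, so H_2 ≅ Z.

(K is a triangulation of the 2-sphere S^2.)

H_2 ≅ Z.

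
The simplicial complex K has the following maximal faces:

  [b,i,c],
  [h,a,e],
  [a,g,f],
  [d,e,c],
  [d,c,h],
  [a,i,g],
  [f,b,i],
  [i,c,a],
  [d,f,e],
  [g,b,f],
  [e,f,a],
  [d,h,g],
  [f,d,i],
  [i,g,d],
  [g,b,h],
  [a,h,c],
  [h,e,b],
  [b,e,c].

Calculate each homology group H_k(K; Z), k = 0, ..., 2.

K has 9 vertices, 27 edges, 18 triangles.
rank ∂_0 = 0, rank ∂_1 = 8 ⇒ b_0 = 9 − 0 − 8 = 1; all invariant factors of ∂_1 are 1 so no torsion. So H_0 ≅ Z.
rank ∂_1 = 8, rank ∂_2 = 18 ⇒ b_1 = 27 − 8 − 18 = 1; ∂_2 has invariant factor(s) [2] giving torsion. So H_1 ≅ Z ⊕ Z/2.
rank ∂_2 = 18, rank ∂_3 = 0 ⇒ b_2 = 18 − 18 − 0 = 0. So H_2 ≅ 0.

H_0 = Z,  H_1 = Z ⊕ Z/2,  H_2 = 0.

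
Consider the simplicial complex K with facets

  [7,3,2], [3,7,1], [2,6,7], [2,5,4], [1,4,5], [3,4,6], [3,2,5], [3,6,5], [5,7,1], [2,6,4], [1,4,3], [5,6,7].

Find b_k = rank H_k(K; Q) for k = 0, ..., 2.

b_0 = 1, b_1 = 0, b_2 = 0.

Order the vertices as 1 < 2 < 3 < 4 < 5 < 6 < 7. Listing each simplex with vertices in this order, K has dimension 2 with simplices:

  0-simplices (7): [1], [2], [3], [4], [5], [6], [7]
  1-simplices (18): [1,3], [1,4], [1,5], [1,7], [2,3], [2,4], [2,5], [2,6], [2,7], [3,4], [3,5], [3,6], [3,7], [4,5], [4,6], [5,6], [5,7], [6,7]
  2-simplices (12): [1,3,4], [1,3,7], [1,4,5], [1,5,7], [2,3,5], [2,3,7], [2,4,5], [2,4,6], [2,6,7], [3,4,6], [3,5,6], [5,6,7]

giving chain groups C_0 ≅ Z^7, C_1 ≅ Z^18, C_2 ≅ Z^12.

The boundary map ∂_1: C_1 → C_0 maps an edge to its endpoints' difference, ∂[p,q] = q − p. For instance
  ∂[6,7] = [7] − [6].
The resulting 7×18 matrix has rank 6, and its Smith normal form has invariant factors (1,1,1,1,1,1).

∂_2: C_2 → C_1 sends each 2-simplex [p,q,r] to [q,r] − [p,r] + [p,q]. For instance
  ∂[1,4,5] = [4,5] − [1,5] + [1,4],
  ∂[2,3,5] = [3,5] − [2,5] + [2,3].
The 18×12 boundary matrix has rank 12 and Smith normal form diag(1,1,1,1,1,1,1,1,1,1,1,2).

Now H_k = ker ∂_k / im ∂_{k+1}, so:

  H_0: rank C_0 − rank ∂_1 = 7 − 6 = 1, and the invariant factors of ∂_1 are all 1, so H_0 ≅ Z.
  H_1: rank ker ∂_1 − rank ∂_2 = (18 − 6) − 12 = 0, and ∂_2 has invariant factor 2 > 1, so H_1 ≅ Z/2.
  H_2: rank ker ∂_2 − rank ∂_3 = (12 − 12) − 0 = 0, and there is no ∂_3, so H_2 ≅ 0.

Hence the Betti numbers are b_0 = 1, b_1 = 0, b_2 = 0.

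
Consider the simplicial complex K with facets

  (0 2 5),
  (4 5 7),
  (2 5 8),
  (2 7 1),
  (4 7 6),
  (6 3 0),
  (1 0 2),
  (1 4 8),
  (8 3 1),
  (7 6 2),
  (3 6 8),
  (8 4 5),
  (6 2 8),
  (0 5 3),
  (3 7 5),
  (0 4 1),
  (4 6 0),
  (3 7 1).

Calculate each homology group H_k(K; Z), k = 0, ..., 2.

Order the vertices as 0 < 1 < 2 < 3 < 4 < 5 < 6 < 7 < 8. Listing each simplex with vertices in this order, K has dimension 2 with simplices:

  0-simplices (9): [0], [1], [2], [3], [4], [5], [6], [7], [8]
  1-simplices (27): (27 of them)
  2-simplices (18): [0,1,2], [0,1,4], [0,2,5], [0,3,5], [0,3,6], [0,4,6], [1,2,7], [1,3,7], [1,3,8], [1,4,8], [2,5,8], [2,6,7], [2,6,8], [3,5,7], [3,6,8], [4,5,7], [4,5,8], [4,6,7]

Hence C_0 ≅ Z^9, C_1 ≅ Z^27, C_2 ≅ Z^18.

∂_1: C_1 → C_0 sends each edge [p,q] (with p < q) to q − p.
This gives a 9×27 integer matrix of rank 8; reducing to Smith normal form yields diagonal entries (1,1,1,1,1,1,1,1).

∂_2: C_2 → C_1 acts by ∂[p,q,r] = [q,r] − [p,r] + [p,q]. For instance
  ∂[0,1,2] = [1,2] − [0,2] + [0,1],
  ∂[0,2,5] = [2,5] − [0,5] + [0,2].
This gives a 27×18 integer matrix of rank 17; reducing to Smith normal form yields diagonal entries (1,1,1,1,1,1,1,1,1,1,1,1,1,1,1,1,1).

Computing H_k = (kernel of ∂_k) / (image of ∂_{k+1}):

  H_0: rank C_0 − rank ∂_1 = 9 − 8 = 1, and the invariant factors of ∂_1 are all 1, so H_0 ≅ Z.
  H_1: rank ker ∂_1 − rank ∂_2 = (27 − 8) − 17 = 2, and the invariant factors of ∂_2 are all 1, so H_1 ≅ Z^2.
  H_2: rank ker ∂_2 − rank ∂_3 = (18 − 17) − 0 = 1, and there is no ∂_3, so H_2 ≅ Z.

H_0 = Z,  H_1 = Z^2,  H_2 = Z.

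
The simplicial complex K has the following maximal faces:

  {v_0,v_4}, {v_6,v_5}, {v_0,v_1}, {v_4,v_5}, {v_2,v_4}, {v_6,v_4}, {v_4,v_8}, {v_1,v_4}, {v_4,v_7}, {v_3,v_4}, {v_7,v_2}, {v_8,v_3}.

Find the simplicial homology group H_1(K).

H_1 ≅ Z^4.

K has 9 vertices, 12 edges.
rank ∂_1 = 8, rank ∂_2 = 0 ⇒ b_1 = 12 − 8 − 0 = 4. So H_1 = Z^4.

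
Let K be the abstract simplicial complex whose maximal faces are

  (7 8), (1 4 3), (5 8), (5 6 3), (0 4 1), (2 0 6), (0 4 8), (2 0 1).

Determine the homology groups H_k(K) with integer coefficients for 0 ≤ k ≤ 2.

Take the total order 0 < 1 < 2 < 3 < 4 < 5 < 6 < 7 < 8 on the vertex set. Then K (dimension 2) consists of the simplices:

  0-simplices (9): [0], [1], [2], [3], [4], [5], [6], [7], [8]
  1-simplices (16): [0,1], [0,2], [0,4], [0,6], [0,8], [1,2], [1,3], [1,4], [2,6], [3,4], [3,5], [3,6], [4,8], [5,6], [5,8], [7,8]
  2-simplices (6): [0,1,2], [0,1,4], [0,2,6], [0,4,8], [1,3,4], [3,5,6]

so the chain groups are C_0 ≅ Z^9, C_1 ≅ Z^16, C_2 ≅ Z^6.

The boundary map ∂_1: C_1 → C_0 is given by ∂[p,q] = [q] − [p].
This gives a 9×16 integer matrix of rank 8; reducing to Smith normal form yields diagonal entries (1,1,1,1,1,1,1,1).

Boundary ∂_2: C_2 → C_1 sends each 2-simplex [p,q,r] to [q,r] − [p,r] + [p,q]. For instance
  ∂[0,1,2] = [1,2] − [0,2] + [0,1],
  ∂[0,1,4] = [1,4] − [0,4] + [0,1].
The resulting 16×6 matrix has rank 6, and its Smith normal form has invariant factors (1,1,1,1,1,1).

Reading off H_k = ker ∂_k / im ∂_{k+1}:

  H_0: rank C_0 − rank ∂_1 = 9 − 8 = 1, and the invariant factors of ∂_1 are all 1, so H_0 = Z.
  H_1: rank ker ∂_1 − rank ∂_2 = (16 − 8) − 6 = 2, and the invariant factors of ∂_2 are all 1, so H_1 = Z^2.
  H_2: rank ker ∂_2 − rank ∂_3 = (6 − 6) − 0 = 0, and there is no ∂_3, so H_2 = 0.

H_0 = Z,  H_1 = Z^2,  H_2 = 0.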